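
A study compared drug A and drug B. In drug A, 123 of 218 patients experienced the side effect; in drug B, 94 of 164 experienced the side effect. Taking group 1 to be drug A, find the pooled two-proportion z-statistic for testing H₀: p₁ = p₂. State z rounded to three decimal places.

Sample proportions: p̂₁ = 123/218 = 0.56422 and p̂₂ = 94/164 = 0.57317.
Pooling: p̂ = 217/382 = 0.56806.
Pooled SE = √[0.2453675·0.01068472] ≈ 0.051202.
z = (p̂₁ − p̂₂)/SE = (0.56422 − 0.57317)/0.051202 = -0.00895/0.051202 = -0.175.

z = -0.175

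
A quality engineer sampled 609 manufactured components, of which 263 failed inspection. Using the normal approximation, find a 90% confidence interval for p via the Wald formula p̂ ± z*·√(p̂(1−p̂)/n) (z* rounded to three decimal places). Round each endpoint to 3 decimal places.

(0.399, 0.465)

With x = 263 successes in n = 609, p̂ = 0.43186.
Standard error of p̂: √(0.245356/609) = √0.000402884 = 0.020072.
z* = 1.645 at the 90% level.
Margin of error: 1.645 × 0.020072 = 0.03302.
So the interval runs from 0.399 to 0.465.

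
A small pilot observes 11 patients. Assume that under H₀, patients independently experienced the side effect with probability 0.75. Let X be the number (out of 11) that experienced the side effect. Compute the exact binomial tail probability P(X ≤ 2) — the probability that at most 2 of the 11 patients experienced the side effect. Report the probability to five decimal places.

X ~ Binomial(n=11, p=0.75).
P(X ≤ 2) = C(11,0)·0.75^0·0.25^11 + C(11,1)·0.75^1·0.25^10 + C(11,2)·0.75^2·0.25^9.
= 0.000000 + 0.000008 + 0.000118 = 0.00013.

P = 0.00013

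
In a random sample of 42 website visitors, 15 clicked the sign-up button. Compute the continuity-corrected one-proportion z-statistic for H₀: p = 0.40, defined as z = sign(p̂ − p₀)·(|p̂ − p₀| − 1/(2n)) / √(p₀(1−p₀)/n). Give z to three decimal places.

z = -0.409

Sample proportion p̂ = 15/42 = 0.35714. p̂ − p₀ = -0.042857.
1/(2n) = 0.011905.
Corrected numerator: |-0.042857| − 0.011905 = 0.030952.
Under H₀, SE = √(p₀(1−p₀)/n) = √(0.40·0.60/42) = √0.005714286 = 0.075593.
z = −0.030952/0.075593 = -0.409.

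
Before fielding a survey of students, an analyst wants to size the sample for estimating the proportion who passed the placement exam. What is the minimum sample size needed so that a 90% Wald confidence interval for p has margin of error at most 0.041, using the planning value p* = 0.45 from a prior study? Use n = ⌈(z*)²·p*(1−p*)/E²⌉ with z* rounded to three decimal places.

n = 399

The 90% critical value is z* = 1.645.
p*(1−p*) = 0.45·0.55 = 0.2475.
(z*)²·p*(1−p*)/E² = 2.706025·0.2475/0.001681 = 398.418.
⌈398.418⌉ = 399.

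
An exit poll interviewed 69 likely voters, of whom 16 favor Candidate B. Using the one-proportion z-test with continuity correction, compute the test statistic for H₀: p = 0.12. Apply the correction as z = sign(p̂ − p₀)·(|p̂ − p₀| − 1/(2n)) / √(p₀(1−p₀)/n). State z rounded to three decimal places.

p̂ = 16/69 = 0.23188. p̂ − p₀ = 0.111884.
1/(2n) = 0.007246.
Corrected numerator: |0.111884| − 0.007246 = 0.104638.
Null standard error: √(0.12·0.88/69) = √0.001530435 = 0.039121.
z = +0.104638/0.039121 = 2.675.

z = 2.675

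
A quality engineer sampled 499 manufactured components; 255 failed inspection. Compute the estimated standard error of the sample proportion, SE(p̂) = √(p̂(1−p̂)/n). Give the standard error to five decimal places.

The sample proportion is 255/499 = 0.51102.
p̂(1−p̂) = 0.249879.
SE = √(0.249879/499) = 0.02238.

SE = 0.02238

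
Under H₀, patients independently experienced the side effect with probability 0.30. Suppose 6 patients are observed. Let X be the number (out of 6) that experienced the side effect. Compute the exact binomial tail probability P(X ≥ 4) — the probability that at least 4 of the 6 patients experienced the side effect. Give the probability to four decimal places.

X is binomial with n = 6 and p = 0.30.
P(X ≥ 4) = C(6,4)·0.30^4·0.70^2 + C(6,5)·0.30^5·0.70^1 + C(6,6)·0.30^6·0.70^0.
= 0.059535 + 0.010206 + 0.000729 = 0.0705.

P = 0.0705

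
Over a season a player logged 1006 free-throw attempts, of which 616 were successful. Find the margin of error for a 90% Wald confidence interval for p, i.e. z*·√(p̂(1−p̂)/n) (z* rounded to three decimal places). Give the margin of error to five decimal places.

ME = 0.02527

The sample proportion is 616/1006 = 0.61233.
Standard error of p̂: √(0.237383/1006) = √0.000235967 = 0.015361.
The 90% critical value is z* = 1.645.
ME = 1.645·0.015361 = 0.02527.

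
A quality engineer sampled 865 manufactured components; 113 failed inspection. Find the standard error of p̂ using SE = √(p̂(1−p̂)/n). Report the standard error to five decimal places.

The sample proportion is 113/865 = 0.13064.
p̂(1−p̂) = 0.13064·0.86936 = 0.113573.
Dividing by n and taking the root: √0.000131298 = 0.01146.

SE = 0.01146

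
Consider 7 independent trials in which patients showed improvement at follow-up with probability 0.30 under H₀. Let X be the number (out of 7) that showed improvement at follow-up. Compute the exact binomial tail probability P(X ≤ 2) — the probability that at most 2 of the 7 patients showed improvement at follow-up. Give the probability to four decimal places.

X ~ Binomial(n=7, p=0.30).
P(X ≤ 2) = C(7,0)·0.30^0·0.70^7 + C(7,1)·0.30^1·0.70^6 + C(7,2)·0.30^2·0.70^5.
= 0.082354 + 0.247063 + 0.317652 = 0.6471.

P = 0.6471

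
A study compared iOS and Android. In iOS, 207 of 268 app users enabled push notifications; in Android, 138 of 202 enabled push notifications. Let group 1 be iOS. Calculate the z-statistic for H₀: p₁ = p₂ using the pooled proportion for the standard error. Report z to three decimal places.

z = 2.167

p̂₁ = 207/268 = 0.77239, p̂₂ = 138/202 = 0.68317.
Pooling: p̂ = 345/470 = 0.73404.
Pooled SE = √[0.1952241·0.00868184] ≈ 0.041169.
z = (p̂₁ − p̂₂)/SE = (0.77239 − 0.68317)/0.041169 = 0.08922/0.041169 = 2.167.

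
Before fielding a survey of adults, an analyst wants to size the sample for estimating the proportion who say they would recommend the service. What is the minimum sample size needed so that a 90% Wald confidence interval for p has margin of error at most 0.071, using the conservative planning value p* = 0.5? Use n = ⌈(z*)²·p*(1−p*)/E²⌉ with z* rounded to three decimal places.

n = 135

z* = 1.645 at the 90% level.
p*(1−p*) = 0.2500.
Required n before rounding: 2.706025 × 0.2500 / 0.071² = 134.201.
⌈134.201⌉ = 135.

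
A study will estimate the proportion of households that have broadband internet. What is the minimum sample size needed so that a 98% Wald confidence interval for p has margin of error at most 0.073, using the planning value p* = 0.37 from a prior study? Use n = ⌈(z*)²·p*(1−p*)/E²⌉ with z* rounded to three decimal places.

The 98% critical value is z* = 2.326.
p*(1−p*) = 0.2331.
Required n before rounding: 5.410276 × 0.2331 / 0.073² = 236.655.
⌈236.655⌉ = 237.

n = 237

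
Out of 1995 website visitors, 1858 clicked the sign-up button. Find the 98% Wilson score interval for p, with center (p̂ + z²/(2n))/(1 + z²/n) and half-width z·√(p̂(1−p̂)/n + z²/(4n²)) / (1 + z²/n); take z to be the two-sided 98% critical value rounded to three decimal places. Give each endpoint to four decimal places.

p̂ = 1858/1995 = 0.93133; z = 2.326, so z² = 5.410276.
1 + z²/n = 1.002712.
Adjusted center: (0.93133 + z²/(2n))/1.002712 = 0.93016.
Radicand: p̂(1−p̂)/n + z²/(4n²) = 0.000032058 + 0.000000340 = 0.000032398.
Half-width = z·√(radicand)/denom = 2.326·0.005692/1.002712 = 0.01320.
CI: 0.93016 ± 0.01320 = (0.9170, 0.9434).

(0.9170, 0.9434)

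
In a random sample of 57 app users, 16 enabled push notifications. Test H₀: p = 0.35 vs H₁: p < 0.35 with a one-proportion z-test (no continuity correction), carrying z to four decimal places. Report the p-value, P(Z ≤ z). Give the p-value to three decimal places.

With x = 16 successes in n = 57, p̂ = 0.28070.
SE₀ = √(0.35·0.65/57) = 0.063176.
z = (p̂ − p₀)/SE = (16/57 − 0.35)/0.063176 ≈ -1.0969.
p-value = P(Z ≤ z) with z = -1.0969 → 0.136.

p-value = 0.136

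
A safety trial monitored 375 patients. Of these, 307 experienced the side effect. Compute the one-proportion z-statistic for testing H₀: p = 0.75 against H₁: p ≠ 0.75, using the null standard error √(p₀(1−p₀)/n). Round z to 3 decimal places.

With x = 307 successes in n = 375, p̂ = 0.81867.
Null standard error: √(0.75·0.25/375) = √0.000500000 = 0.022361.
z = (0.81867 − 0.75)/0.022361 = 0.06867/0.022361 = 3.071.

z = 3.071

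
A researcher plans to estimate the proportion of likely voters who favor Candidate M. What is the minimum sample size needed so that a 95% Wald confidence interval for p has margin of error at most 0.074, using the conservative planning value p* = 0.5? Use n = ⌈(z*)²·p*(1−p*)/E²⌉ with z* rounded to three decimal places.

n = 176

z* = 1.960 at the 95% level.
p*(1−p*) = 0.50·0.50 = 0.2500.
Required n before rounding: 3.841600 × 0.2500 / 0.074² = 175.383.
Rounding up, n = 176.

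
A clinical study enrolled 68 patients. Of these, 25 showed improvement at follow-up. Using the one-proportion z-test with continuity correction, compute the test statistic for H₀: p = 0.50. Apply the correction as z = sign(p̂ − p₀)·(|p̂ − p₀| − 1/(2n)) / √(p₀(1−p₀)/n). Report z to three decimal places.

z = -2.062

The sample proportion is 25/68 = 0.36765. p̂ − p₀ = -0.132353.
Continuity correction 1/(2n) = 1/136 = 0.007353.
Corrected numerator: |-0.132353| − 0.007353 = 0.125000.
Under H₀, SE = √(p₀(1−p₀)/n) = √(0.50·0.50/68) = √0.003676471 = 0.060634.
z = (−)0.125000/0.060634 = -2.062.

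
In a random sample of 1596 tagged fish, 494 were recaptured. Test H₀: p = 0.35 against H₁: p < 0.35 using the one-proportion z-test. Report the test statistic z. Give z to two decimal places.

The sample proportion is 494/1596 = 0.30952.
Under H₀, SE = √(p₀(1−p₀)/n) = √(0.35·0.65/1596) = √0.000142544 = 0.011939.
z = (0.30952 − 0.35)/0.011939 = -0.04048/0.011939 = -3.39.

z = -3.39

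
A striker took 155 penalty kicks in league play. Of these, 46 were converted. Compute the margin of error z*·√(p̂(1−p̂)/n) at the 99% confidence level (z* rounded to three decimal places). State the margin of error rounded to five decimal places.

Sample proportion p̂ = 46/155 = 0.29677.
Standard error of p̂: √(0.208699/155) = √0.001346447 = 0.036694.
z* = 2.576 at the 99% level.
Margin of error = z*·SE = 2.576 × 0.036694 = 0.09452.

ME = 0.09452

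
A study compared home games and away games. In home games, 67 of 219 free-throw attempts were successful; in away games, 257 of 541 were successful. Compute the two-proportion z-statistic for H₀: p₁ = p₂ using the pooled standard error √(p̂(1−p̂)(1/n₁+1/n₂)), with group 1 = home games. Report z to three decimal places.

z = -4.270

Sample proportions: p̂₁ = 67/219 = 0.30594 and p̂₂ = 257/541 = 0.47505.
Pooled p̂ = (67+257)/(219+541) = 324/760 = 0.42632.
SE = √[p̂(1−p̂)(1/n₁+1/n₂)] = √[0.42632·0.57368·(1/219+1/541)] ≈ 0.039608.
z = (p̂₁ − p̂₂)/SE = (0.30594 − 0.47505)/0.039608 = -0.16911/0.039608 = -4.270.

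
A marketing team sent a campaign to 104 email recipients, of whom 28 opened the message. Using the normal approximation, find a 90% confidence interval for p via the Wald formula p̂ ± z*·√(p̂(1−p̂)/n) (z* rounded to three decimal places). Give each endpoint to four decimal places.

(0.1977, 0.3408)

With x = 28 successes in n = 104, p̂ = 0.26923.
SE = √(p̂(1−p̂)/n) = √(0.196746/104) = 0.043495.
The 90% critical value is z* = 1.645.
Margin of error: 1.645 × 0.043495 = 0.07155.
So the interval runs from 0.1977 to 0.3408.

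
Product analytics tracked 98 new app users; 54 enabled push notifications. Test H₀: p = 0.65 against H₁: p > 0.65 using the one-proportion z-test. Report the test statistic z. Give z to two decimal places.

z = -2.05

With x = 54 successes in n = 98, p̂ = 0.55102.
SE₀ = √(0.65·0.35/98) = 0.048181.
z = (p̂ − p₀)/SE = (0.55102 − 0.65)/0.048181 = -2.05.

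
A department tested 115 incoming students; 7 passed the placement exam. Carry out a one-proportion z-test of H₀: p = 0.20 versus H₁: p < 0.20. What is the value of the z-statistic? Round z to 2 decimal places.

p̂ = 7/115 = 0.06087.
Null standard error: √(0.20·0.80/115) = √0.001391304 = 0.037300.
Test statistic: z = -0.13913/0.037300 = -3.73.

z = -3.73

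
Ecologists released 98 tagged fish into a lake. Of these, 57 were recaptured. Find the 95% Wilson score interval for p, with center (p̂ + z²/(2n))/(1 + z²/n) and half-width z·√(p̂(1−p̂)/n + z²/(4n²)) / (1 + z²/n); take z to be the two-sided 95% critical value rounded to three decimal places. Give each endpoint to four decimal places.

(0.4827, 0.6744)

p̂ = 57/98 = 0.58163; z = 1.960, so z² = 3.841600.
Denominator 1 + z²/n = 1 + 3.841600/98 = 1.039200.
Center = (0.58163 + 0.019600)/1.039200 = 0.57855.
Radicand: p̂(1−p̂)/n + z²/(4n²) = 0.002483022 + 0.000100000 = 0.002583022.
Half-width = z·√(radicand)/denom = 1.960·0.050823/1.039200 = 0.09586.
Interval: 0.57855 ± 0.09586 → (0.4827, 0.6744).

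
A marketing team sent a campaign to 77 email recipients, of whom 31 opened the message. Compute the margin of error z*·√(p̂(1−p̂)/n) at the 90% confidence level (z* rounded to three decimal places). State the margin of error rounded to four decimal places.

The sample proportion is 31/77 = 0.40260.
Standard error of p̂: √(0.240513/77) = √0.003123542 = 0.055889.
The 90% critical value is z* = 1.645.
ME = 1.645·0.055889 = 0.0919.

ME = 0.0919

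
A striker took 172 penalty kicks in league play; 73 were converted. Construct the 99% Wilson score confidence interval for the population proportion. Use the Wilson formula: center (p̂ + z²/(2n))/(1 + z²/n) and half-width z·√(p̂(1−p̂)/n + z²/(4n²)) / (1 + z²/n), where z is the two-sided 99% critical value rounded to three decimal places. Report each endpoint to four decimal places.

Here p̂ = 73/172 = 0.42442 and z = 2.576 (z² = 6.635776).
1 + z²/n = 1.038580.
Center = (0.42442 + 0.019290)/1.038580 = 0.42723.
Radicand: p̂(1−p̂)/n + z²/(4n²) = 0.001420276 + 0.000056076 = 0.001476352.
Half-width = z·√(radicand)/denom = 2.576·0.038423/1.038580 = 0.09530.
Interval: 0.42723 ± 0.09530 → (0.3319, 0.5225).

(0.3319, 0.5225)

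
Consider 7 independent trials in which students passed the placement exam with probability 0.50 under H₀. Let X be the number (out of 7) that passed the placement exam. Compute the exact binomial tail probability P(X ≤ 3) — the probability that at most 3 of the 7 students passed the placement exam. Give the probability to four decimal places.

X is binomial with n = 7 and p = 0.50.
P(X ≤ 3) = C(7,0)·0.50^0·0.50^7 + C(7,1)·0.50^1·0.50^6 + C(7,2)·0.50^2·0.50^5 + C(7,3)·0.50^3·0.50^4.
= 0.007812 + 0.054688 + 0.164062 + 0.273438 = 0.5000.

P = 0.5000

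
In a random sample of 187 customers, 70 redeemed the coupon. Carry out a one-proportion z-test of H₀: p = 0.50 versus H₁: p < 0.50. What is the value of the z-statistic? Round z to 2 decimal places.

z = -3.44

Sample proportion p̂ = 70/187 = 0.37433.
SE₀ = √(0.50·0.50/187) = 0.036564.
z = (0.37433 − 0.50)/0.036564 = -0.12567/0.036564 = -3.44.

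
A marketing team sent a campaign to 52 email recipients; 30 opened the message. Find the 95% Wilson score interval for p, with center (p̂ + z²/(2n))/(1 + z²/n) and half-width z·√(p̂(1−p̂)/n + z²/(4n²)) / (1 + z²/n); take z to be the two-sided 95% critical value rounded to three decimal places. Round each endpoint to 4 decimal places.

p̂ = 30/52 = 0.57692; z = 1.960, so z² = 3.841600.
Denominator 1 + z²/n = 1 + 3.841600/52 = 1.073877.
Adjusted center: (0.57692 + z²/(2n))/1.073877 = 0.57163.
Radicand: p̂(1−p̂)/n + z²/(4n²) = 0.004693901 + 0.000355178 = 0.005049079.
Half-width = 1.960·√0.005049079/1.073877 = 0.12969.
CI: 0.57163 ± 0.12969 = (0.4419, 0.7013).

(0.4419, 0.7013)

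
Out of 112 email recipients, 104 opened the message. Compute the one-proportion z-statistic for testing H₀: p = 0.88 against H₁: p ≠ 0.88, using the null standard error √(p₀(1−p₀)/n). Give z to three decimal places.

p̂ = 104/112 = 0.92857.
SE₀ = √(0.88·0.12/112) = 0.030706.
z = (p̂ − p₀)/SE = (0.92857 − 0.88)/0.030706 = 1.582.

z = 1.582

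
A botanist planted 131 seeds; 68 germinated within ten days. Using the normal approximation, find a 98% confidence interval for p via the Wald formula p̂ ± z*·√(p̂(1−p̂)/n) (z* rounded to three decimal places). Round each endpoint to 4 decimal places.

The sample proportion is 68/131 = 0.51908.
SE(p̂) = √(0.51908·0.48092/131) = 0.043653.
z* = 2.326 at the 98% level.
Margin of error: 2.326 × 0.043653 = 0.10154.
So the interval runs from 0.4175 to 0.6206.

(0.4175, 0.6206)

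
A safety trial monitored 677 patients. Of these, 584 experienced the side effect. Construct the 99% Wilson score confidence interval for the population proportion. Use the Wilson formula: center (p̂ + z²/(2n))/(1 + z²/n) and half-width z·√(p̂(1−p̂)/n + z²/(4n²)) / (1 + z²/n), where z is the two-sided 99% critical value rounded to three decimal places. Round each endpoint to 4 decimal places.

(0.8250, 0.8932)

p̂ = 584/677 = 0.86263; z = 2.576, so z² = 6.635776.
Denominator 1 + z²/n = 1 + 6.635776/677 = 1.009802.
Center = (0.86263 + 0.004901)/1.009802 = 0.85911.
Radicand: p̂(1−p̂)/n + z²/(4n²) = 0.000175037 + 0.000003620 = 0.000178657.
Half-width = z·√(radicand)/denom = 2.576·0.013366/1.009802 = 0.03410.
Interval: 0.85911 ± 0.03410 → (0.8250, 0.8932).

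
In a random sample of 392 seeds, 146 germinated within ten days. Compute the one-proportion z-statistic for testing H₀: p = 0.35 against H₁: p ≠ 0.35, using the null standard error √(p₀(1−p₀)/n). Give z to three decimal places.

z = 0.932

The sample proportion is 146/392 = 0.37245.
Under H₀, SE = √(p₀(1−p₀)/n) = √(0.35·0.65/392) = √0.000580357 = 0.024091.
Test statistic: z = 0.02245/0.024091 = 0.932.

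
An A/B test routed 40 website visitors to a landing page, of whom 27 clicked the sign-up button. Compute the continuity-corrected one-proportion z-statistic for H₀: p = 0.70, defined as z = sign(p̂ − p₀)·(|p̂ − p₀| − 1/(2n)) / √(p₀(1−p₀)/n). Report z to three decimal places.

With x = 27 successes in n = 40, p̂ = 0.67500. p̂ − p₀ = -0.025000.
Continuity correction 1/(2n) = 1/80 = 0.012500.
Corrected numerator: |-0.025000| − 0.012500 = 0.012500.
SE₀ = √(0.70·0.30/40) = 0.072457.
z = (−)0.012500/0.072457 = -0.173.

z = -0.173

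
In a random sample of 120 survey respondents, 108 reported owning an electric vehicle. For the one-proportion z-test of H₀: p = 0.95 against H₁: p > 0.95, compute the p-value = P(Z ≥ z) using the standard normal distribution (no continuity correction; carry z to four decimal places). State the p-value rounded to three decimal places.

p-value = 0.994

Sample proportion p̂ = 108/120 = 0.90000.
Under H₀, SE = √(p₀(1−p₀)/n) = √(0.95·0.05/120) = √0.000395833 = 0.019896.
Test statistic (full precision, shown to 4 dp): z = (108/120 − 0.95)/SE₀ ≈ -2.5131.
p-value = P(Z ≥ z) with z = -2.5131 → 0.994.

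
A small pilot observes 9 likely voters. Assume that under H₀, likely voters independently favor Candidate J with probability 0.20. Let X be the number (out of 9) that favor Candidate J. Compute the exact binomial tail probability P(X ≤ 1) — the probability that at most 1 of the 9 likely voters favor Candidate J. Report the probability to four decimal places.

X is binomial with n = 9 and p = 0.20.
P(X ≤ 1) = C(9,0)·0.20^0·0.80^9 + C(9,1)·0.20^1·0.80^8.
= 0.134218 + 0.301990 = 0.4362.

P = 0.4362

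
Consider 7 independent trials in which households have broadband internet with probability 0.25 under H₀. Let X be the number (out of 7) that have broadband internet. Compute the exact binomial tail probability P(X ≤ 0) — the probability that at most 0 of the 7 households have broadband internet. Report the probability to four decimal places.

P = 0.1335

X ~ Binomial(n=7, p=0.25).
P(X ≤ 0) = C(7,0)·0.25^0·0.75^7.
= 0.133484 = 0.1335.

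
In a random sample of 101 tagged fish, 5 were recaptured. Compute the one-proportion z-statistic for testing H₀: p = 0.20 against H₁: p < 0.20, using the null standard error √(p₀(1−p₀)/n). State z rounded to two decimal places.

z = -3.78

The sample proportion is 5/101 = 0.04950.
Null standard error: √(0.20·0.80/101) = √0.001584158 = 0.039801.
z = (p̂ − p₀)/SE = (0.04950 − 0.20)/0.039801 = -3.78.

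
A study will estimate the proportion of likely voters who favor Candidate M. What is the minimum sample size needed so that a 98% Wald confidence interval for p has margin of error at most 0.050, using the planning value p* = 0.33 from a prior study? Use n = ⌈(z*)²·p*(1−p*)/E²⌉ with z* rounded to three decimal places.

n = 479

For 98% confidence, z* = 2.326.
p*(1−p*) = 0.2211.
Required n before rounding: 5.410276 × 0.2211 / 0.050² = 478.485.
⌈478.485⌉ = 479.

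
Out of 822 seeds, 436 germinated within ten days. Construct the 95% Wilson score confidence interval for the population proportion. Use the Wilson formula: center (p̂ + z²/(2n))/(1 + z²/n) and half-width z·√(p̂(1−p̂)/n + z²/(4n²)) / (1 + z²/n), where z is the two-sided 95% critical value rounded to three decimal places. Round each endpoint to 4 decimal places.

Here p̂ = 436/822 = 0.53041 and z = 1.960 (z² = 3.841600).
Denominator 1 + z²/n = 1 + 3.841600/822 = 1.004673.
Adjusted center: (0.53041 + z²/(2n))/1.004673 = 0.53027.
Radicand: p̂(1−p̂)/n + z²/(4n²) = 0.000303011 + 0.000001421 = 0.000304432.
Half-width = 1.960·√0.000304432/1.004673 = 0.03404.
So the interval runs from 0.4962 to 0.5643.

(0.4962, 0.5643)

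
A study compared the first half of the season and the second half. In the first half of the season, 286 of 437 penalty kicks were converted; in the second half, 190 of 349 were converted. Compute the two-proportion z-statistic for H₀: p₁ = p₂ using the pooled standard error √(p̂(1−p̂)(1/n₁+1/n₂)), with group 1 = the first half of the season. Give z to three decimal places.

z = 3.137

Sample proportions: p̂₁ = 286/437 = 0.65446 and p̂₂ = 190/349 = 0.54441.
Pooling: p̂ = 476/786 = 0.60560.
Pooled SE = √[0.2388491·0.00515366] ≈ 0.035085.
z = (p̂₁ − p̂₂)/SE = (0.65446 − 0.54441)/0.035085 = 0.11005/0.035085 = 3.137.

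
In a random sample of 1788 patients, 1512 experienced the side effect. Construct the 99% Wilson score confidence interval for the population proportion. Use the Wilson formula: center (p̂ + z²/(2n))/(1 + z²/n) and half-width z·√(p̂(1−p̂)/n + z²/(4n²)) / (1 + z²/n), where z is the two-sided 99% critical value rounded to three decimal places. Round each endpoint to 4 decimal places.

(0.8224, 0.8664)

Here p̂ = 1512/1788 = 0.84564 and z = 2.576 (z² = 6.635776).
Denominator 1 + z²/n = 1 + 6.635776/1788 = 1.003711.
Adjusted center: (0.84564 + z²/(2n))/1.003711 = 0.84436.
Radicand: p̂(1−p̂)/n + z²/(4n²) = 0.000073006 + 0.000000519 = 0.000073525.
Half-width = 2.576·√0.000073525/1.003711 = 0.02201.
So the interval runs from 0.8224 to 0.8664.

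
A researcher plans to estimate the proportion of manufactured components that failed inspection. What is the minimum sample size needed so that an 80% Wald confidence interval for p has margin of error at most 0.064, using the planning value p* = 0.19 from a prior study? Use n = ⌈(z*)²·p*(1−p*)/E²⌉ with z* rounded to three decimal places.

n = 62

For 80% confidence, z* = 1.282.
p*(1−p*) = 0.19·0.81 = 0.1539.
(z*)²·p*(1−p*)/E² = 1.643524·0.1539/0.004096 = 61.753.
⌈61.753⌉ = 62.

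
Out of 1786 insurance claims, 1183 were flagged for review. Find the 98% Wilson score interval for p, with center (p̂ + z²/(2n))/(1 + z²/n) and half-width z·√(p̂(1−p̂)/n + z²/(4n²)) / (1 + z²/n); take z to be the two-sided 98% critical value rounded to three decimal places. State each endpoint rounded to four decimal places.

Here p̂ = 1183/1786 = 0.66237 and z = 2.326 (z² = 5.410276).
Denominator 1 + z²/n = 1 + 5.410276/1786 = 1.003029.
Adjusted center: (0.66237 + z²/(2n))/1.003029 = 0.66188.
Radicand: p̂(1−p̂)/n + z²/(4n²) = 0.000125215 + 0.000000424 = 0.000125639.
Half-width = 2.326·√0.000125639/1.003029 = 0.02599.
Interval: 0.66188 ± 0.02599 → (0.6359, 0.6879).

(0.6359, 0.6879)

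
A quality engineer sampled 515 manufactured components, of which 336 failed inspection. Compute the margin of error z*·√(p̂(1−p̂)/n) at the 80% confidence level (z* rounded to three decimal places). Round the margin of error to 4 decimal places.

The sample proportion is 336/515 = 0.65243.
Standard error of p̂: √(0.226766/515) = √0.000440322 = 0.020984.
The 80% critical value is z* = 1.282.
ME = 1.282·0.020984 = 0.0269.

ME = 0.0269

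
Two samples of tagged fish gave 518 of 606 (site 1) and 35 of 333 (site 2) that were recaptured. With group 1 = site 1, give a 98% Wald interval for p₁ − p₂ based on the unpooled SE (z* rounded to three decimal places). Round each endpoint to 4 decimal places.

(0.6983, 0.8010)

p̂₁ = 518/606 = 0.85479, p̂₂ = 35/333 = 0.10511; p̂₁ − p̂₂ = 0.74968.
SE = √(0.000204830 + 0.000282457) = √0.000487287 = 0.022075.
z* = 2.326 at the 98% level. Margin = 2.326·0.022075 = 0.05135.
So the interval runs from 0.6983 to 0.8010.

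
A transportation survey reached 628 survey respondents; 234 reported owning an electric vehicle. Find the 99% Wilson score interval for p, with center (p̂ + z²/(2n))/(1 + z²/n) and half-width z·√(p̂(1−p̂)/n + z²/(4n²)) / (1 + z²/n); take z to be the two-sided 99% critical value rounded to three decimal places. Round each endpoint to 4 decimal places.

(0.3245, 0.4234)

Here p̂ = 234/628 = 0.37261 and z = 2.576 (z² = 6.635776).
Denominator 1 + z²/n = 1 + 6.635776/628 = 1.010567.
Adjusted center: (0.37261 + z²/(2n))/1.010567 = 0.37394.
Radicand: p̂(1−p̂)/n + z²/(4n²) = 0.000372249 + 0.000004206 = 0.000376455.
Half-width = z·√(radicand)/denom = 2.576·0.019402/1.010567 = 0.04946.
Interval: 0.37394 ± 0.04946 → (0.3245, 0.4234).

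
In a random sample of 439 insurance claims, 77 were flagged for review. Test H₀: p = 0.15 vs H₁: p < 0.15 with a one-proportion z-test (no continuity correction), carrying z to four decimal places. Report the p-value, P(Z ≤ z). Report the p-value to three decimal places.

p-value = 0.932

The sample proportion is 77/439 = 0.17540.
SE₀ = √(0.15·0.85/439) = 0.017042.
Test statistic (full precision, shown to 4 dp): z = (77/439 − 0.15)/SE₀ ≈ 1.4903.
From the standard normal, P(Z ≤ z) = 0.932.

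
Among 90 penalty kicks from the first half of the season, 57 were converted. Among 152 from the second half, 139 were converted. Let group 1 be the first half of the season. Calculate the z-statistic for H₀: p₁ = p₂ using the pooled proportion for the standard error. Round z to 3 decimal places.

p̂₁ = 57/90 = 0.63333, p̂₂ = 139/152 = 0.91447.
Pooling: p̂ = 196/242 = 0.80992.
Pooled SE = √[0.1539512·0.01769006] ≈ 0.052186.
z = (p̂₁ − p̂₂)/SE = (0.63333 − 0.91447)/0.052186 = -0.28114/0.052186 = -5.387.

z = -5.387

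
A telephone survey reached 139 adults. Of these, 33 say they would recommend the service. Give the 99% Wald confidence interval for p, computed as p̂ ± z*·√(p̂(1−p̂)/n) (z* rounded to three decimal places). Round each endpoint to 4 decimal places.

With x = 33 successes in n = 139, p̂ = 0.23741.
SE = √(p̂(1−p̂)/n) = √(0.181047/139) = 0.036090.
For 99% confidence, z* = 2.576.
Margin = 2.576·0.036090 = 0.09297.
So the interval runs from 0.1444 to 0.3304.

(0.1444, 0.3304)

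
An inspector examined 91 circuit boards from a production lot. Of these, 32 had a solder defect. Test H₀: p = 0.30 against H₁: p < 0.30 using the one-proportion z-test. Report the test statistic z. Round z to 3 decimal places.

z = 1.075

Sample proportion p̂ = 32/91 = 0.35165.
Under H₀, SE = √(p₀(1−p₀)/n) = √(0.30·0.70/91) = √0.002307692 = 0.048038.
z = (p̂ − p₀)/SE = (0.35165 − 0.30)/0.048038 = 1.075.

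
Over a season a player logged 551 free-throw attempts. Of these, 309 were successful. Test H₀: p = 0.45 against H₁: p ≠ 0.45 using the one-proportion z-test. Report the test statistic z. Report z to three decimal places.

The sample proportion is 309/551 = 0.56080.
Under H₀, SE = √(p₀(1−p₀)/n) = √(0.45·0.55/551) = √0.000449183 = 0.021194.
z = (0.56080 − 0.45)/0.021194 = 0.11080/0.021194 = 5.228.

z = 5.228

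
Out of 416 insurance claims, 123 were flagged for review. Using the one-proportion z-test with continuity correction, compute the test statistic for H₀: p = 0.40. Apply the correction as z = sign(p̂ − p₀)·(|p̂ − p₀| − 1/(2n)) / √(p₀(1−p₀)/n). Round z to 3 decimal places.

z = -4.293

With x = 123 successes in n = 416, p̂ = 0.29567. p̂ − p₀ = -0.104327.
1/(2n) = 0.001202.
Corrected numerator: |-0.104327| − 0.001202 = 0.103125.
SE₀ = √(0.40·0.60/416) = 0.024019.
z = −0.103125/0.024019 = -4.293.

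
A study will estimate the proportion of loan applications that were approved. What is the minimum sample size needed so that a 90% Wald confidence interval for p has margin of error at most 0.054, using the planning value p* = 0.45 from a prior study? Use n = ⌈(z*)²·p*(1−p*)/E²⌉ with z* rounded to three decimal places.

For 90% confidence, z* = 1.645.
p*(1−p*) = 0.2475.
(z*)²·p*(1−p*)/E² = 2.706025·0.2475/0.002916 = 229.678.
⌈229.678⌉ = 230.

n = 230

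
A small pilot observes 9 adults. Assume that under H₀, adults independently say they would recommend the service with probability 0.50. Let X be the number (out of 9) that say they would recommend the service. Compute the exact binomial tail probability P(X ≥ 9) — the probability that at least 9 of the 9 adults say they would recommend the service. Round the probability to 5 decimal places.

X ~ Binomial(n=9, p=0.50).
P(X ≥ 9) = C(9,9)·0.50^9·0.50^0.
= 0.001953 = 0.00195.

P = 0.00195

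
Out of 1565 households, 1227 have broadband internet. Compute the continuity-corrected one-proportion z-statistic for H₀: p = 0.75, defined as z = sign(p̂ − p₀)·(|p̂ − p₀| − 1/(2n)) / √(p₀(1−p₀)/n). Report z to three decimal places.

p̂ = 1227/1565 = 0.78403. p̂ − p₀ = 0.034026.
Continuity correction 1/(2n) = 1/3130 = 0.000319.
Corrected numerator: |0.034026| − 0.000319 = 0.033707.
SE₀ = √(0.75·0.25/1565) = 0.010946.
z = +0.033707/0.010946 = 3.079.

z = 3.079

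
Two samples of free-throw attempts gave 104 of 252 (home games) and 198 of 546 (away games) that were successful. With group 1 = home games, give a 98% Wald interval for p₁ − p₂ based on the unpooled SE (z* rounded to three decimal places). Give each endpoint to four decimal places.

(-0.0365, 0.1366)

p̂₁ = 0.41270, p̂₂ = 0.36264, so the observed difference is 0.05006.
Unpooled SE = √(p̂₁(1−p̂₁)/n₁ + p̂₂(1−p̂₂)/n₂) = √(0.000961819 + 0.000423318) = 0.037217.
For 98% confidence, z* = 2.326. Margin of error = 0.08657.
Interval: 0.05006 ± 0.08657 → (-0.0365, 0.1366).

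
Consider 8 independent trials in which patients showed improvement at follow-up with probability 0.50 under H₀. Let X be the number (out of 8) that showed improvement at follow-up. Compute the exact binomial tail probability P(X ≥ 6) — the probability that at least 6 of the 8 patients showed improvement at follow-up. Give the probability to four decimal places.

P = 0.1445

X is binomial with n = 8 and p = 0.50.
P(X ≥ 6) = C(8,6)·0.50^6·0.50^2 + C(8,7)·0.50^7·0.50^1 + C(8,8)·0.50^8·0.50^0.
= 0.109375 + 0.031250 + 0.003906 = 0.1445.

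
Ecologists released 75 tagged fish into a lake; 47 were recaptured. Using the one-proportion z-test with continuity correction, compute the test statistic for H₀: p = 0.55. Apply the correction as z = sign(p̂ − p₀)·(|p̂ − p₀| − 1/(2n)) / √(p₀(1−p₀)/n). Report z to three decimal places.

With x = 47 successes in n = 75, p̂ = 0.62667. p̂ − p₀ = 0.076667.
1/(2n) = 0.006667.
Corrected numerator: |0.076667| − 0.006667 = 0.070000.
Under H₀, SE = √(p₀(1−p₀)/n) = √(0.55·0.45/75) = √0.003300000 = 0.057446.
z = (+)0.070000/0.057446 = 1.219.

z = 1.219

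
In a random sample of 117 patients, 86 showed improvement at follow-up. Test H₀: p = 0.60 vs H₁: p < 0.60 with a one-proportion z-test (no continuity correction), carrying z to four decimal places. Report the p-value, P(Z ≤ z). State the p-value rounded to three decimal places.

The sample proportion is 86/117 = 0.73504.
Null standard error: √(0.60·0.40/117) = √0.002051282 = 0.045291.
Test statistic (full precision, shown to 4 dp): z = (86/117 − 0.60)/SE₀ ≈ 2.9817.
p-value = P(Z ≤ z) with z = 2.9817 → 0.999.

p-value = 0.999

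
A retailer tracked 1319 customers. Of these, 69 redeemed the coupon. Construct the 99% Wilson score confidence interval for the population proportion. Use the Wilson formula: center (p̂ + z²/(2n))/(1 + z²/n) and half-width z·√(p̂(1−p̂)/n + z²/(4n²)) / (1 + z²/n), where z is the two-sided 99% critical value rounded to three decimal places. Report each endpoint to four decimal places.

Here p̂ = 69/1319 = 0.05231 and z = 2.576 (z² = 6.635776).
Denominator 1 + z²/n = 1 + 6.635776/1319 = 1.005031.
Adjusted center: (0.05231 + z²/(2n))/1.005031 = 0.05455.
Radicand: p̂(1−p̂)/n + z²/(4n²) = 0.000037586 + 0.000000954 = 0.000038540.
Half-width = z·√(radicand)/denom = 2.576·0.006208/1.005031 = 0.01591.
CI: 0.05455 ± 0.01591 = (0.0386, 0.0705).

(0.0386, 0.0705)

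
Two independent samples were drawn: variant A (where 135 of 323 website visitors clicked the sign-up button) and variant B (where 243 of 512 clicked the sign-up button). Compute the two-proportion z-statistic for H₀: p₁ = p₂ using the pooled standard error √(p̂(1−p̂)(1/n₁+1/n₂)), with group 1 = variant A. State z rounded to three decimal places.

z = -1.602

Sample proportions: p̂₁ = 135/323 = 0.41796 and p̂₂ = 243/512 = 0.47461.
Pooling: p̂ = 378/835 = 0.45269.
SE = √[p̂(1−p̂)(1/n₁+1/n₂)] = √[0.45269·0.54731·(1/323+1/512)] ≈ 0.035369.
z = -0.05665/0.035369 = -1.602.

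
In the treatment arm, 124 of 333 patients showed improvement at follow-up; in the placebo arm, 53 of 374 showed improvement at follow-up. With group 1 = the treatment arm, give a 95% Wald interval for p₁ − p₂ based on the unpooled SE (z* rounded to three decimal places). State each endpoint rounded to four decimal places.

(0.1678, 0.2935)

p̂₁ = 0.37237, p̂₂ = 0.14171, so the observed difference is 0.23066.
Unpooled SE = √(p̂₁(1−p̂₁)/n₁ + p̂₂(1−p̂₂)/n₂) = √(0.000701835 + 0.000325212) = 0.032048.
For 95% confidence, z* = 1.960. Margin = 1.960·0.032048 = 0.06281.
So the interval runs from 0.1678 to 0.2935.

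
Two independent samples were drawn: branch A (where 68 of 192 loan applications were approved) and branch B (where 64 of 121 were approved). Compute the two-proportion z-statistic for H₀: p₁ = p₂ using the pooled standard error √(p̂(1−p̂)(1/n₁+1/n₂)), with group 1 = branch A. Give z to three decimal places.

Sample proportions: p̂₁ = 68/192 = 0.35417 and p̂₂ = 64/121 = 0.52893.
Pooling: p̂ = 132/313 = 0.42173.
Pooled SE = √[0.2438731·0.01347280] ≈ 0.057321.
z = (p̂₁ − p̂₂)/SE = (0.35417 − 0.52893)/0.057321 = -0.17476/0.057321 = -3.049.

z = -3.049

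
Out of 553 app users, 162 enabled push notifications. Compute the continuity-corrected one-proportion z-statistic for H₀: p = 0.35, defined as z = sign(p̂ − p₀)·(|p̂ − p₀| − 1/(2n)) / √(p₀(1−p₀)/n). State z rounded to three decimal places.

With x = 162 successes in n = 553, p̂ = 0.29295. p̂ − p₀ = -0.057052.
1/(2n) = 0.000904.
Corrected numerator: |-0.057052| − 0.000904 = 0.056148.
Under H₀, SE = √(p₀(1−p₀)/n) = √(0.35·0.65/553) = √0.000411392 = 0.020283.
z = −0.056148/0.020283 = -2.768.

z = -2.768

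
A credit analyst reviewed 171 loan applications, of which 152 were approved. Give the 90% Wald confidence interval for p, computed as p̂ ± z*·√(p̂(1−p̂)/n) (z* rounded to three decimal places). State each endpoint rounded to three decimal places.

(0.849, 0.928)

The sample proportion is 152/171 = 0.88889.
Standard error of p̂: √(0.098765/171) = √0.000577576 = 0.024033.
For 90% confidence, z* = 1.645.
Margin of error: 1.645 × 0.024033 = 0.03953.
CI: 0.88889 ± 0.03953 = (0.849, 0.928).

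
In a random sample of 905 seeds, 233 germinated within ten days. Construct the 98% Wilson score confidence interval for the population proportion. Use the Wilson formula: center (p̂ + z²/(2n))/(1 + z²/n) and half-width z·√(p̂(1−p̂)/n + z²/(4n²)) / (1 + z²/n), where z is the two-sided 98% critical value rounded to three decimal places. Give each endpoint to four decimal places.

p̂ = 233/905 = 0.25746; z = 2.326, so z² = 5.410276.
1 + z²/n = 1.005978.
Adjusted center: (0.25746 + z²/(2n))/1.005978 = 0.25890.
Radicand: p̂(1−p̂)/n + z²/(4n²) = 0.000211242 + 0.000001651 = 0.000212893.
Half-width = z·√(radicand)/denom = 2.326·0.014591/1.005978 = 0.03374.
CI: 0.25890 ± 0.03374 = (0.2252, 0.2926).

(0.2252, 0.2926)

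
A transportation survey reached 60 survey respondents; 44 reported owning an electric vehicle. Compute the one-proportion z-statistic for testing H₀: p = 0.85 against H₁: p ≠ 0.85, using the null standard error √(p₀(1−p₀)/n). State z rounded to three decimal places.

z = -2.531

With x = 44 successes in n = 60, p̂ = 0.73333.
Null standard error: √(0.85·0.15/60) = √0.002125000 = 0.046098.
z = (0.73333 − 0.85)/0.046098 = -0.11667/0.046098 = -2.531.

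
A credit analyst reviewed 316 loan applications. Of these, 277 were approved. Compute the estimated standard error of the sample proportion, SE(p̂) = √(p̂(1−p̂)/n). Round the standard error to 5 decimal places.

With x = 277 successes in n = 316, p̂ = 0.87658.
p̂(1−p̂) = 0.108188.
Dividing by n and taking the root: √0.000342367 = 0.01850.

SE = 0.01850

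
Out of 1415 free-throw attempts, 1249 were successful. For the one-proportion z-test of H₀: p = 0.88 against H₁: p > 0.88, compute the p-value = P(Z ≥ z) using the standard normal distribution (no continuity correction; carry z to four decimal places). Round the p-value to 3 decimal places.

The sample proportion is 1249/1415 = 0.88269.
Under H₀, SE = √(p₀(1−p₀)/n) = √(0.88·0.12/1415) = √0.000074629 = 0.008639.
z = (p̂ − p₀)/SE = (1249/1415 − 0.88)/0.008639 ≈ 0.3109.
From the standard normal, P(Z ≥ z) = 0.378.

p-value = 0.378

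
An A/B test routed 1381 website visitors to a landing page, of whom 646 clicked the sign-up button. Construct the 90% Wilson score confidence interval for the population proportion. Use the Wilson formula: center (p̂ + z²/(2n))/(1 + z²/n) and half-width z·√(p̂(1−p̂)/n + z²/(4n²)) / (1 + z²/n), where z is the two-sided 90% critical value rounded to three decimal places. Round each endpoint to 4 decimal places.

Here p̂ = 646/1381 = 0.46778 and z = 1.645 (z² = 2.706025).
Denominator 1 + z²/n = 1 + 2.706025/1381 = 1.001959.
Center = (0.46778 + 0.000980)/1.001959 = 0.46784.
Radicand: p̂(1−p̂)/n + z²/(4n²) = 0.000180276 + 0.000000355 = 0.000180631.
Half-width = z·√(radicand)/denom = 1.645·0.013440/1.001959 = 0.02207.
Interval: 0.46784 ± 0.02207 → (0.4458, 0.4899).

(0.4458, 0.4899)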